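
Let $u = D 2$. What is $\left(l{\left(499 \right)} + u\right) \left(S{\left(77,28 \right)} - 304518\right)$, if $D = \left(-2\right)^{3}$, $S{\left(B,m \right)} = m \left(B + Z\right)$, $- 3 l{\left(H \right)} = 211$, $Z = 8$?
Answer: $\frac{78253742}{3} \approx 2.6085 \cdot 10^{7}$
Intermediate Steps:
$l{\left(H \right)} = - \frac{211}{3}$ ($l{\left(H \right)} = \left(- \frac{1}{3}\right) 211 = - \frac{211}{3}$)
$S{\left(B,m \right)} = m \left(8 + B\right)$ ($S{\left(B,m \right)} = m \left(B + 8\right) = m \left(8 + B\right)$)
$D = -8$
$u = -16$ ($u = \left(-8\right) 2 = -16$)
$\left(l{\left(499 \right)} + u\right) \left(S{\left(77,28 \right)} - 304518\right) = \left(- \frac{211}{3} - 16\right) \left(28 \left(8 + 77\right) - 304518\right) = - \frac{259 \left(28 \cdot 85 - 304518\right)}{3} = - \frac{259 \left(2380 - 304518\right)}{3} = \left(- \frac{259}{3}\right) \left(-302138\right) = \frac{78253742}{3}$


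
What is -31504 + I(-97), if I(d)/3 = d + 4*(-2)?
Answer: -31819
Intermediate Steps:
I(d) = -24 + 3*d (I(d) = 3*(d + 4*(-2)) = 3*(d - 8) = 3*(-8 + d) = -24 + 3*d)
-31504 + I(-97) = -31504 + (-24 + 3*(-97)) = -31504 + (-24 - 291) = -31504 - 315 = -31819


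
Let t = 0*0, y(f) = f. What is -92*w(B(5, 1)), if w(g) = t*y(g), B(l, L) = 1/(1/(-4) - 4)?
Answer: 0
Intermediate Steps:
B(l, L) = -4/17 (B(l, L) = 1/(-1/4 - 4) = 1/(-17/4) = -4/17)
t = 0
w(g) = 0 (w(g) = 0*g = 0)
-92*w(B(5, 1)) = -92*0 = 0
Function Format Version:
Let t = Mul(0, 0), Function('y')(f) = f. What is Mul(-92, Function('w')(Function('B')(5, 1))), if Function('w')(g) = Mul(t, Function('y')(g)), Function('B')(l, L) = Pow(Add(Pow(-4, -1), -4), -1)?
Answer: 0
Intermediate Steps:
Function('B')(l, L) = Rational(-4, 17) (Function('B')(l, L) = Pow(Add(Rational(-1, 4), -4), -1) = Pow(Rational(-17, 4), -1) = Rational(-4, 17))
t = 0
Function('w')(g) = 0 (Function('w')(g) = Mul(0, g) = 0)
Mul(-92, Function('w')(Function('B')(5, 1))) = Mul(-92, 0) = 0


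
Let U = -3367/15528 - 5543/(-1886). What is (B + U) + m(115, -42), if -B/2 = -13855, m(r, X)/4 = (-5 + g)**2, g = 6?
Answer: 17645795749/636648 ≈ 27717.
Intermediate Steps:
m(r, X) = 4 (m(r, X) = 4*(-5 + 6)**2 = 4*1**2 = 4*1 = 4)
B = 27710 (B = -2*(-13855) = 27710)
U = 1733077/636648 (U = -3367*1/15528 - 5543*(-1/1886) = -3367/15528 + 241/82 = 1733077/636648 ≈ 2.7222)
(B + U) + m(115, -42) = (27710 + 1733077/636648) + 4 = 17643249157/636648 + 4 = 17645795749/636648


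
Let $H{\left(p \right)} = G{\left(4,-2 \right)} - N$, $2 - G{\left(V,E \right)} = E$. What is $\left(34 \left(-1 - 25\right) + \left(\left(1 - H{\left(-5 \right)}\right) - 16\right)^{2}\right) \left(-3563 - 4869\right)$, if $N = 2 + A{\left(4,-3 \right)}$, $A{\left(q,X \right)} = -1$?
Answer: $4721920$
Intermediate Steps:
$G{\left(V,E \right)} = 2 - E$
$N = 1$ ($N = 2 - 1 = 1$)
$H{\left(p \right)} = 3$ ($H{\left(p \right)} = \left(2 - -2\right) - 1 = \left(2 + 2\right) - 1 = 4 - 1 = 3$)
$\left(34 \left(-1 - 25\right) + \left(\left(1 - H{\left(-5 \right)}\right) - 16\right)^{2}\right) \left(-3563 - 4869\right) = \left(34 \left(-1 - 25\right) + \left(\left(1 - 3\right) - 16\right)^{2}\right) \left(-3563 - 4869\right) = \left(34 \left(-26\right) + \left(\left(1 - 3\right) - 16\right)^{2}\right) \left(-8432\right) = \left(-884 + \left(-2 - 16\right)^{2}\right) \left(-8432\right) = \left(-884 + \left(-18\right)^{2}\right) \left(-8432\right) = \left(-884 + 324\right) \left(-8432\right) = \left(-560\right) \left(-8432\right) = 4721920$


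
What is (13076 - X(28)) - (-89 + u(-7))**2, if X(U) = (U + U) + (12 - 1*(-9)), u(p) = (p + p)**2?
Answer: 1550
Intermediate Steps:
u(p) = 4*p**2 (u(p) = (2*p)**2 = 4*p**2)
X(U) = 21 + 2*U (X(U) = 2*U + (12 + 9) = 2*U + 21 = 21 + 2*U)
(13076 - X(28)) - (-89 + u(-7))**2 = (13076 - (21 + 2*28)) - (-89 + 4*(-7)**2)**2 = (13076 - (21 + 56)) - (-89 + 4*49)**2 = (13076 - 1*77) - (-89 + 196)**2 = (13076 - 77) - 1*107**2 = 12999 - 1*11449 = 12999 - 11449 = 1550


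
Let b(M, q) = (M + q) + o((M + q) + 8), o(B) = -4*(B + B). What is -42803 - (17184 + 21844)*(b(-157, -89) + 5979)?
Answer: -298099639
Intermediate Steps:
o(B) = -8*B
b(M, q) = -64 - 7*M - 7*q (b(M, q) = (M + q) - 8*((M + q) + 8) = (M + q) - 8*(8 + M + q) = (M + q) + (-64 - 8*M - 8*q) = -64 - 7*M - 7*q)
-42803 - (17184 + 21844)*(b(-157, -89) + 5979) = -42803 - (17184 + 21844)*((-64 - 7*(-157) - 7*(-89)) + 5979) = -42803 - 39028*((-64 + 1099 + 623) + 5979) = -42803 - 39028*(1658 + 5979) = -42803 - 39028*7637 = -42803 - 1*298056836 = -42803 - 298056836 = -298099639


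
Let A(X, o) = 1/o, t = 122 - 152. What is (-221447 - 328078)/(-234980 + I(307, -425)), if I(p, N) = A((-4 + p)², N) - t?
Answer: 233548125/99853751 ≈ 2.3389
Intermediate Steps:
t = -30
I(p, N) = 30 + 1/N (I(p, N) = 1/N - 1*(-30) = 1/N + 30 = 30 + 1/N)
(-221447 - 328078)/(-234980 + I(307, -425)) = (-221447 - 328078)/(-234980 + (30 + 1/(-425))) = -549525/(-234980 + (30 - 1/425)) = -549525/(-234980 + 12749/425) = -549525/(-99853751/425) = -549525*(-425/99853751) = 233548125/99853751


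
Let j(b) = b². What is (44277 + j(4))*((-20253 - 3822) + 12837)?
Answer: -497764734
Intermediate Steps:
(44277 + j(4))*((-20253 - 3822) + 12837) = (44277 + 4²)*((-20253 - 3822) + 12837) = (44277 + 16)*(-24075 + 12837) = 44293*(-11238) = -497764734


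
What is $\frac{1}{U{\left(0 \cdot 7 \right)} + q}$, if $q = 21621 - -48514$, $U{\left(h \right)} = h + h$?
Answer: $\frac{1}{70135} \approx 1.4258 \cdot 10^{-5}$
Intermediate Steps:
$U{\left(h \right)} = 2 h$
$q = 70135$ ($q = 21621 + 48514 = 70135$)
$\frac{1}{U{\left(0 \cdot 7 \right)} + q} = \frac{1}{2 \cdot 0 \cdot 7 + 70135} = \frac{1}{2 \cdot 0 + 70135} = \frac{1}{0 + 70135} = \frac{1}{70135}$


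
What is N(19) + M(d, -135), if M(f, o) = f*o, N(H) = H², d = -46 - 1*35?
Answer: 11296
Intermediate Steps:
d = -81 (d = -46 - 35 = -81)
N(19) + M(d, -135) = 19² - 81*(-135) = 361 + 10935 = 11296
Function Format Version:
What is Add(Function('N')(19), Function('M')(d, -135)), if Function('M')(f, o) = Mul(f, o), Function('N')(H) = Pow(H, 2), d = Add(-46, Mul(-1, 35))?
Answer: 11296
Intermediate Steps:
d = -81 (d = Add(-46, -35) = -81)
Add(Function('N')(19), Function('M')(d, -135)) = Add(Pow(19, 2), Mul(-81, -135)) = Add(361, 10935) = 11296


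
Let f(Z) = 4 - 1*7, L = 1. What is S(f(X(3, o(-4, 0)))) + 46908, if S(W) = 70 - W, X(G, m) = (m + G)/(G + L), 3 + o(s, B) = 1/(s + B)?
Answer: 46981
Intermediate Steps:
o(s, B) = -3 + 1/(B + s) (o(s, B) = -3 + 1/(s + B) = -3 + 1/(B + s))
X(G, m) = (G + m)/(1 + G) (X(G, m) = (m + G)/(G + 1) = (G + m)/(1 + G))
f(Z) = -3 (f(Z) = 4 - 7 = -3)
S(f(X(3, o(-4, 0)))) + 46908 = (70 - 1*(-3)) + 46908 = (70 + 3) + 46908 = 73 + 46908 = 46981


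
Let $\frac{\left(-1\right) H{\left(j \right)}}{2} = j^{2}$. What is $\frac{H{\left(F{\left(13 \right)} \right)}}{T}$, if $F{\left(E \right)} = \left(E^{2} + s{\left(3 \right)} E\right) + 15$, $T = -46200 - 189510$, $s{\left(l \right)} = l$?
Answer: $\frac{49729}{117855} \approx 0.42195$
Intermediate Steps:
$T = -235710$ ($T = -46200 - 189510 = -235710$)
$F{\left(E \right)} = 15 + E^{2} + 3 E$ ($F{\left(E \right)} = \left(E^{2} + 3 E\right) + 15 = 15 + E^{2} + 3 E$)
$H{\left(j \right)} = - 2 j^{2}$
$\frac{H{\left(F{\left(13 \right)} \right)}}{T} = \frac{\left(-2\right) \left(15 + 13^{2} + 3 \cdot 13\right)^{2}}{-235710} = - 2 \left(15 + 169 + 39\right)^{2} \left(- \frac{1}{235710}\right) = - 2 \cdot 223^{2} \left(- \frac{1}{235710}\right) = \left(-2\right) 49729 \left(- \frac{1}{235710}\right) = \left(-99458\right) \left(- \frac{1}{235710}\right) = \frac{49729}{117855}$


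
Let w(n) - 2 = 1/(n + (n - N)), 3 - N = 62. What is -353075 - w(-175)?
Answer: -102745406/291 ≈ -3.5308e+5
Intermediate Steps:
N = -59 (N = 3 - 1*62 = 3 - 62 = -59)
w(n) = 2 + 1/(59 + 2*n) (w(n) = 2 + 1/(n + (n - 1*(-59))) = 2 + 1/(n + (n + 59)) = 2 + 1/(n + (59 + n)) = 2 + 1/(59 + 2*n))
-353075 - w(-175) = -353075 - (119 + 4*(-175))/(59 + 2*(-175)) = -353075 - (119 - 700)/(59 - 350) = -353075 - (-581)/(-291) = -353075 - (-1)*(-581)/291 = -353075 - 1*581/291 = -353075 - 581/291 = -102745406/291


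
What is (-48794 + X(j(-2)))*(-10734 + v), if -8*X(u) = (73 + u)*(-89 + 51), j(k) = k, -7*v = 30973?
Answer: 20567176797/28 ≈ 7.3454e+8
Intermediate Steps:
v = -30973/7 (v = -1/7*30973 = -30973/7 ≈ -4424.7)
X(u) = 1387/4 + 19*u/4 (X(u) = -(73 + u)*(-89 + 51)/8 = -(73 + u)*(-38)/8 = -(-2774 - 38*u)/8 = 1387/4 + 19*u/4)
(-48794 + X(j(-2)))*(-10734 + v) = (-48794 + (1387/4 + (19/4)*(-2)))*(-10734 - 30973/7) = (-48794 + (1387/4 - 19/2))*(-106111/7) = (-48794 + 1349/4)*(-106111/7) = -193827/4*(-106111/7) = 20567176797/28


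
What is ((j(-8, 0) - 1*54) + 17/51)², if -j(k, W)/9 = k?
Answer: 3025/9 ≈ 336.11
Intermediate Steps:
j(k, W) = -9*k
((j(-8, 0) - 1*54) + 17/51)² = ((-9*(-8) - 1*54) + 17/51)² = ((72 - 54) + 17*(1/51))² = (18 + ⅓)² = (55/3)² = 3025/9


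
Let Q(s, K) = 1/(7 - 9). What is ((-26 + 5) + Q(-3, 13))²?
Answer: 1849/4 ≈ 462.25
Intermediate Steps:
Q(s, K) = -½ (Q(s, K) = 1/(-2) = -½)
((-26 + 5) + Q(-3, 13))² = ((-26 + 5) - ½)² = (-21 - ½)² = (-43/2)² = 1849/4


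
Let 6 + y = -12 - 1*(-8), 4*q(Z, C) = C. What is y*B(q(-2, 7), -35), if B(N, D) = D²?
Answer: -12250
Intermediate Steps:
q(Z, C) = C/4
y = -10 (y = -6 + (-12 - 1*(-8)) = -6 + (-12 + 8) = -6 - 4 = -10)
y*B(q(-2, 7), -35) = -10*(-35)² = -10*1225 = -12250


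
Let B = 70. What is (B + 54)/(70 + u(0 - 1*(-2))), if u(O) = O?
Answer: 31/18 ≈ 1.7222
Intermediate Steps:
(B + 54)/(70 + u(0 - 1*(-2))) = (70 + 54)/(70 + (0 - 1*(-2))) = 124/(70 + (0 + 2)) = 124/(70 + 2) = 124/72 = (1/72)*124 = 31/18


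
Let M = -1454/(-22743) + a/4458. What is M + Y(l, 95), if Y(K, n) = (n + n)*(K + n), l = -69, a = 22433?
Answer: 167124949337/33796098 ≈ 4945.1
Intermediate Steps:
M = 172225217/33796098 (M = -1454/(-22743) + 22433/4458 = -1454*(-1/22743) + 22433*(1/4458) = 1454/22743 + 22433/4458 = 172225217/33796098 ≈ 5.0960)
Y(K, n) = 2*n*(K + n) (Y(K, n) = (2*n)*(K + n) = 2*n*(K + n))
M + Y(l, 95) = 172225217/33796098 + 2*95*(-69 + 95) = 172225217/33796098 + 2*95*26 = 172225217/33796098 + 4940 = 167124949337/33796098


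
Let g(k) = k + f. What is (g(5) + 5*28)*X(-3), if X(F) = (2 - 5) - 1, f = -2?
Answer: -572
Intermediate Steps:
g(k) = -2 + k (g(k) = k - 2 = -2 + k)
X(F) = -4 (X(F) = -3 - 1 = -4)
(g(5) + 5*28)*X(-3) = ((-2 + 5) + 5*28)*(-4) = (3 + 140)*(-4) = 143*(-4) = -572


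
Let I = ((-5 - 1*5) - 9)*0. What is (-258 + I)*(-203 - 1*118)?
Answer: 82818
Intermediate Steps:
I = 0 (I = ((-5 - 5) - 9)*0 = (-10 - 9)*0 = -19*0 = 0)
(-258 + I)*(-203 - 1*118) = (-258 + 0)*(-203 - 1*118) = -258*(-203 - 118) = -258*(-321) = 82818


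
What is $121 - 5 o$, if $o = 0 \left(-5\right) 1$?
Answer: $121$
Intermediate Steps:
$o = 0$ ($o = 0 \cdot 1 = 0$)
$121 - 5 o = 121 - 0 = 121 + 0 = 121$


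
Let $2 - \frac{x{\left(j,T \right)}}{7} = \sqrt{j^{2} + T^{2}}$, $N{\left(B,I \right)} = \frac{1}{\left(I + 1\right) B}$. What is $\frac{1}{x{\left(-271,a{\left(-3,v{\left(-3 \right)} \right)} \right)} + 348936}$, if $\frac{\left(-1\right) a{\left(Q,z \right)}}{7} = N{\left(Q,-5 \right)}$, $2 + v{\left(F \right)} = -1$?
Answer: $\frac{7178400}{2504828651129} + \frac{12 \sqrt{10575553}}{2504828651129} \approx 2.8814 \cdot 10^{-6}$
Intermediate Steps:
$v{\left(F \right)} = -3$ ($v{\left(F \right)} = -2 - 1 = -3$)
$N{\left(B,I \right)} = \frac{1}{B \left(1 + I\right)}$ ($N{\left(B,I \right)} = \frac{1}{\left(1 + I\right) B} = \frac{1}{B \left(1 + I\right)}$)
$a{\left(Q,z \right)} = \frac{7}{4 Q}$ ($a{\left(Q,z \right)} = - 7 \frac{1}{Q \left(1 - 5\right)} = - 7 \frac{1}{Q \left(-4\right)} = - 7 \frac{1}{Q} \left(- \frac{1}{4}\right) = - 7 \left(- \frac{1}{4 Q}\right) = \frac{7}{4 Q}$)
$x{\left(j,T \right)} = 14 - 7 \sqrt{T^{2} + j^{2}}$ ($x{\left(j,T \right)} = 14 - 7 \sqrt{j^{2} + T^{2}} = 14 - 7 \sqrt{T^{2} + j^{2}}$)
$\frac{1}{x{\left(-271,a{\left(-3,v{\left(-3 \right)} \right)} \right)} + 348936} = \frac{1}{\left(14 - 7 \sqrt{\left(\frac{7}{4 \left(-3\right)}\right)^{2} + \left(-271\right)^{2}}\right) + 348936} = \frac{1}{\left(14 - 7 \sqrt{\left(\frac{7}{4} \left(- \frac{1}{3}\right)\right)^{2} + 73441}\right) + 348936} = \frac{1}{\left(14 - 7 \sqrt{\left(- \frac{7}{12}\right)^{2} + 73441}\right) + 348936} = \frac{1}{\left(14 - 7 \sqrt{\frac{49}{144} + 73441}\right) + 348936} = \frac{1}{\left(14 - 7 \sqrt{\frac{10575553}{144}}\right) + 348936} = \frac{1}{\left(14 - 7 \frac{\sqrt{10575553}}{12}\right) + 348936} = \frac{1}{\left(14 - \frac{7 \sqrt{10575553}}{12}\right) + 348936} = \frac{1}{348950 - \frac{7 \sqrt{10575553}}{12}}$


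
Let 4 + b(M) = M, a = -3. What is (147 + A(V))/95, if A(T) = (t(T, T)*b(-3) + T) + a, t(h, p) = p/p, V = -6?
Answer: 131/95 ≈ 1.3789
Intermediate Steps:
b(M) = -4 + M
t(h, p) = 1
A(T) = -10 + T (A(T) = (1*(-4 - 3) + T) - 3 = (1*(-7) + T) - 3 = (-7 + T) - 3 = -10 + T)
(147 + A(V))/95 = (147 + (-10 - 6))/95 = (147 - 16)/95 = (1/95)*131 = 131/95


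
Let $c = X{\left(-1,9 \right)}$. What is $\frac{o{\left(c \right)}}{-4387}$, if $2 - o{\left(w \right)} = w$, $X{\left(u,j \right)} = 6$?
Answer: $\frac{4}{4387} \approx 0.00091178$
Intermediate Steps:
$c = 6$
$o{\left(w \right)} = 2 - w$
$\frac{o{\left(c \right)}}{-4387} = \frac{2 - 6}{-4387} = \left(2 - 6\right) \left(- \frac{1}{4387}\right) = \left(-4\right) \left(- \frac{1}{4387}\right) = \frac{4}{4387}$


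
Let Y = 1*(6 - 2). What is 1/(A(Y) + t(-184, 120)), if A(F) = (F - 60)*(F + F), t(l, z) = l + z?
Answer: -1/512 ≈ -0.0019531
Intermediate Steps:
Y = 4 (Y = 1*4 = 4)
A(F) = 2*F*(-60 + F) (A(F) = (-60 + F)*(2*F) = 2*F*(-60 + F))
1/(A(Y) + t(-184, 120)) = 1/(2*4*(-60 + 4) + (-184 + 120)) = 1/(2*4*(-56) - 64) = 1/(-448 - 64) = 1/(-512) = -1/512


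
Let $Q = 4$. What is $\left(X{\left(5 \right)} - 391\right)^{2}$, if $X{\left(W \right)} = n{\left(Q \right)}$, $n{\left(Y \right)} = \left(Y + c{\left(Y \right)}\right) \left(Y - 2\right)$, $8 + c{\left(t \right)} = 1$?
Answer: $157609$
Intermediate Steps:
$c{\left(t \right)} = -7$ ($c{\left(t \right)} = -8 + 1 = -7$)
$n{\left(Y \right)} = \left(-7 + Y\right) \left(-2 + Y\right)$ ($n{\left(Y \right)} = \left(Y - 7\right) \left(Y - 2\right) = \left(-7 + Y\right) \left(-2 + Y\right)$)
$X{\left(W \right)} = -6$ ($X{\left(W \right)} = 14 + 4^{2} - 36 = 14 + 16 - 36 = -6$)
$\left(X{\left(5 \right)} - 391\right)^{2} = \left(-6 - 391\right)^{2} = \left(-397\right)^{2} = 157609$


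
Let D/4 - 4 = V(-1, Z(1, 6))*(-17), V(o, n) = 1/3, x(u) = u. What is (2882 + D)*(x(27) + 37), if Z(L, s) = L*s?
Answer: 552064/3 ≈ 1.8402e+5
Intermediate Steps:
V(o, n) = 1/3
D = -20/3 (D = 16 + 4*((1/3)*(-17)) = 16 + 4*(-17/3) = 16 - 68/3 = -20/3 ≈ -6.6667)
(2882 + D)*(x(27) + 37) = (2882 - 20/3)*(27 + 37) = (8626/3)*64 = 552064/3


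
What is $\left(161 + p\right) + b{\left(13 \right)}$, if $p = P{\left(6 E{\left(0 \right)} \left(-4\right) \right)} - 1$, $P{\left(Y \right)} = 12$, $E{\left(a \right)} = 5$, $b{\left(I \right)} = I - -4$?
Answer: $189$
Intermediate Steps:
$b{\left(I \right)} = 4 + I$ ($b{\left(I \right)} = I + 4 = 4 + I$)
$p = 11$ ($p = 12 - 1 = 11$)
$\left(161 + p\right) + b{\left(13 \right)} = \left(161 + 11\right) + \left(4 + 13\right) = 172 + 17 = 189$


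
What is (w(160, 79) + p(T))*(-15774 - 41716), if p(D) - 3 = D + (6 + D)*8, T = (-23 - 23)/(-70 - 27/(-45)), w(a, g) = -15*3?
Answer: -238698480/347 ≈ -6.8789e+5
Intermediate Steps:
w(a, g) = -45
T = 230/347 (T = -46/(-70 - 27*(-1/45)) = -46/(-70 + 3/5) = -46/(-347/5) = -46*(-5/347) = 230/347 ≈ 0.66282)
p(D) = 51 + 9*D (p(D) = 3 + (D + (6 + D)*8) = 3 + (D + (48 + 8*D)) = 3 + (48 + 9*D) = 51 + 9*D)
(w(160, 79) + p(T))*(-15774 - 41716) = (-45 + (51 + 9*(230/347)))*(-15774 - 41716) = (-45 + (51 + 2070/347))*(-57490) = (-45 + 19767/347)*(-57490) = (4152/347)*(-57490) = -238698480/347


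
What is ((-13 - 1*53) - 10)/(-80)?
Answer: 19/20 ≈ 0.95000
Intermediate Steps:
((-13 - 1*53) - 10)/(-80) = -((-13 - 53) - 10)/80 = -(-66 - 10)/80 = -1/80*(-76) = 19/20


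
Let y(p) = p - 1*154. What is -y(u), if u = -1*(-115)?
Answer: 39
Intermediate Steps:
u = 115
y(p) = -154 + p (y(p) = p - 154 = -154 + p)
-y(u) = -(-154 + 115) = -1*(-39) = 39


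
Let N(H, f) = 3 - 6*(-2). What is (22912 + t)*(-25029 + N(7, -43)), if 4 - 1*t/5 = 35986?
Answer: 3927147972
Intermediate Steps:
t = -179910 (t = 20 - 5*35986 = 20 - 179930 = -179910)
N(H, f) = 15 (N(H, f) = 3 + 12 = 15)
(22912 + t)*(-25029 + N(7, -43)) = (22912 - 179910)*(-25029 + 15) = -156998*(-25014) = 3927147972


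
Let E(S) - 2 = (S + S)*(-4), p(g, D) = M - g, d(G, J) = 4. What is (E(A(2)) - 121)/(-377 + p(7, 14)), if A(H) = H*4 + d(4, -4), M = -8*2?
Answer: 43/80 ≈ 0.53750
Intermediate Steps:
M = -16
A(H) = 4 + 4*H (A(H) = H*4 + 4 = 4*H + 4 = 4 + 4*H)
p(g, D) = -16 - g
E(S) = 2 - 8*S (E(S) = 2 + (S + S)*(-4) = 2 + (2*S)*(-4) = 2 - 8*S)
(E(A(2)) - 121)/(-377 + p(7, 14)) = ((2 - 8*(4 + 4*2)) - 121)/(-377 + (-16 - 1*7)) = ((2 - 8*(4 + 8)) - 121)/(-377 + (-16 - 7)) = ((2 - 8*12) - 121)/(-377 - 23) = ((2 - 96) - 121)/(-400) = (-94 - 121)*(-1/400) = -215*(-1/400) = 43/80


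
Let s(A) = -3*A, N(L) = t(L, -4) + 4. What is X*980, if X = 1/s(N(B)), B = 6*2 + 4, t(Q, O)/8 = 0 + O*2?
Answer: 49/9 ≈ 5.4444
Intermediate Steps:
t(Q, O) = 16*O (t(Q, O) = 8*(0 + O*2) = 8*(0 + 2*O) = 8*(2*O) = 16*O)
B = 16 (B = 12 + 4 = 16)
N(L) = -60 (N(L) = 16*(-4) + 4 = -64 + 4 = -60)
X = 1/180 (X = 1/(-3*(-60)) = 1/180 ≈ 0.0055556)
X*980 = (1/180)*980 = 49/9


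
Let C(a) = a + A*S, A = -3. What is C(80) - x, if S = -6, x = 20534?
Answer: -20436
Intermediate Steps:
C(a) = 18 + a (C(a) = a - 3*(-6) = a + 18 = 18 + a)
C(80) - x = (18 + 80) - 1*20534 = 98 - 20534 = -20436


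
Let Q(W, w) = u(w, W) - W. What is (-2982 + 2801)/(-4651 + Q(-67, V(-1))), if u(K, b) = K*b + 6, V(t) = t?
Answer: 181/4511 ≈ 0.040124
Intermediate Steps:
u(K, b) = 6 + K*b
Q(W, w) = 6 - W + W*w (Q(W, w) = (6 + w*W) - W = (6 + W*w) - W = 6 - W + W*w)
(-2982 + 2801)/(-4651 + Q(-67, V(-1))) = (-2982 + 2801)/(-4651 + (6 - 1*(-67) - 67*(-1))) = -181/(-4651 + (6 + 67 + 67)) = -181/(-4651 + 140) = -181/(-4511) = -181*(-1/4511) = 181/4511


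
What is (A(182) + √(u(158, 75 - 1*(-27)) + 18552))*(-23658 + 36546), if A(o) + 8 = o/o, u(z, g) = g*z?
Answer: -90216 + 231984*√107 ≈ 2.3094e+6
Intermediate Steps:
A(o) = -7 (A(o) = -8 + o/o = -8 + 1 = -7)
(A(182) + √(u(158, 75 - 1*(-27)) + 18552))*(-23658 + 36546) = (-7 + √((75 - 1*(-27))*158 + 18552))*(-23658 + 36546) = (-7 + √((75 + 27)*158 + 18552))*12888 = (-7 + √(102*158 + 18552))*12888 = (-7 + √(16116 + 18552))*12888 = (-7 + √34668)*12888 = (-7 + 18*√107)*12888 = -90216 + 231984*√107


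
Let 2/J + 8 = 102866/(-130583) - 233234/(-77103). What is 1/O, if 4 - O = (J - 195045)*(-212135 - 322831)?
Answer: -14505402542/1513531837800276500239 ≈ -9.5838e-12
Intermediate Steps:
J = -10068341049/29010805084 (J = 2/(-8 + (102866/(-130583) - 233234/(-77103))) = 2/(-8 + (102866*(-1/130583) - 233234*(-1/77103))) = 2/(-8 + (-102866/130583 + 233234/77103)) = 2/(-8 + 22525118224/10068341049) = 2/(-58021610168/10068341049) = 2*(-10068341049/58021610168) = -10068341049/29010805084 ≈ -0.34705)
O = -1513531837800276500239/14505402542 (O = 4 - (-10068341049/29010805084 - 195045)*(-212135 - 322831) = 4 - (-5658422545949829)*(-534966)/29010805084 = 4 - 1*1513531837858298110407/14505402542 = 4 - 1513531837858298110407/14505402542 = -1513531837800276500239/14505402542 ≈ -1.0434e+11)
1/O = 1/(-1513531837800276500239/14505402542) = -14505402542/1513531837800276500239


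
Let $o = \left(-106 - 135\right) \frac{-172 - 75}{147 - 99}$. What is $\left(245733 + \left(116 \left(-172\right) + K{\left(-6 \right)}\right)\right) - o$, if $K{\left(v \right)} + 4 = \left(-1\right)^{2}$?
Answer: $\frac{10777817}{48} \approx 2.2454 \cdot 10^{5}$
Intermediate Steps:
$K{\left(v \right)} = -3$ ($K{\left(v \right)} = -4 + \left(-1\right)^{2} = -4 + 1 = -3$)
$o = \frac{59527}{48}$ ($o = - 241 \left(- \frac{247}{48}\right) = - 241 \left(\left(-247\right) \frac{1}{48}\right) = \left(-241\right) \left(- \frac{247}{48}\right) = \frac{59527}{48} \approx 1240.1$)
$\left(245733 + \left(116 \left(-172\right) + K{\left(-6 \right)}\right)\right) - o = \left(245733 + \left(116 \left(-172\right) - 3\right)\right) - \frac{59527}{48} = \left(245733 - 19955\right) - \frac{59527}{48} = 225778 - \frac{59527}{48} = \frac{10777817}{48}$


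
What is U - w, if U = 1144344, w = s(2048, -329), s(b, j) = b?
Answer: 1142296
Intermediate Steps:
w = 2048
U - w = 1144344 - 1*2048 = 1144344 - 2048 = 1142296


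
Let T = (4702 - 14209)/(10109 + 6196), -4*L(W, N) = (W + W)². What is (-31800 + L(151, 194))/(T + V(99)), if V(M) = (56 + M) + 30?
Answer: -296756435/1002306 ≈ -296.07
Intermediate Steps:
L(W, N) = -W² (L(W, N) = -(W + W)²/4 = -4*W²/4 = -W²)
V(M) = 86 + M
T = -3169/5435 (T = -9507/16305 = -9507*1/16305 = -3169/5435 ≈ -0.58307)
(-31800 + L(151, 194))/(T + V(99)) = (-31800 - 1*151²)/(-3169/5435 + (86 + 99)) = (-31800 - 1*22801)/(-3169/5435 + 185) = (-31800 - 22801)/(1002306/5435) = -54601*5435/1002306 = -296756435/1002306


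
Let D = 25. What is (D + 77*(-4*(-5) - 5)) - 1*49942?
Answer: -48762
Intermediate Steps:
(D + 77*(-4*(-5) - 5)) - 1*49942 = (25 + 77*(-4*(-5) - 5)) - 1*49942 = (25 + 77*(20 - 5)) - 49942 = (25 + 77*15) - 49942 = (25 + 1155) - 49942 = 1180 - 49942 = -48762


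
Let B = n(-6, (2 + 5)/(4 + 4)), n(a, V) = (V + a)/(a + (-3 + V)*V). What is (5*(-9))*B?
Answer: -14760/503 ≈ -29.344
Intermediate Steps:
n(a, V) = (V + a)/(a + V*(-3 + V))
B = 328/503 (B = ((2 + 5)/(4 + 4) - 6)/(-6 + ((2 + 5)/(4 + 4))**2 - 3*(2 + 5)/(4 + 4)) = (7/8 - 6)/(-6 + (7/8)**2 - 21/8) = (7*(1/8) - 6)/(-6 + (7*(1/8))**2 - 21/8) = (7/8 - 6)/(-6 + (7/8)**2 - 3*7/8) = -41/8/(-6 + 49/64 - 21/8) = -41/8/(-503/64) = -64/503*(-41/8) = 328/503 ≈ 0.65209)
(5*(-9))*B = (5*(-9))*(328/503) = -45*328/503 = -14760/503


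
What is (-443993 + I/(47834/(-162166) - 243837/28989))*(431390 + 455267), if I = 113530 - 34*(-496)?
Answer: -462663929893314959535/1136909188 ≈ -4.0695e+11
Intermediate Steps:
I = 130394 (I = 113530 - 1*(-16864) = 113530 + 16864 = 130394)
(-443993 + I/(47834/(-162166) - 243837/28989))*(431390 + 455267) = (-443993 + 130394/(47834/(-162166) - 243837/28989))*(431390 + 455267) = (-443993 + 130394/(47834*(-1/162166) - 243837*1/28989))*886657 = (-443993 + 130394/(-23917/81083 - 27093/3221))*886657 = (-443993 + 130394/(-2273818376/261168343))*886657 = (-443993 + 130394*(-261168343/2273818376))*886657 = (-443993 - 17027392458571/1136909188)*886657 = -521807113566255/1136909188*886657 = -462663929893314959535/1136909188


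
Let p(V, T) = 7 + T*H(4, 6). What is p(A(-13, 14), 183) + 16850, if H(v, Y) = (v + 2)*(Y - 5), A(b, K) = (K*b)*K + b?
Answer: 17955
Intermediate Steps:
A(b, K) = b + b*K**2 (A(b, K) = b*K**2 + b = b + b*K**2)
H(v, Y) = (-5 + Y)*(2 + v) (H(v, Y) = (2 + v)*(-5 + Y) = (-5 + Y)*(2 + v))
p(V, T) = 7 + 6*T (p(V, T) = 7 + T*(-10 - 5*4 + 2*6 + 6*4) = 7 + T*(-10 - 20 + 12 + 24) = 7 + T*6 = 7 + 6*T)
p(A(-13, 14), 183) + 16850 = (7 + 6*183) + 16850 = (7 + 1098) + 16850 = 1105 + 16850 = 17955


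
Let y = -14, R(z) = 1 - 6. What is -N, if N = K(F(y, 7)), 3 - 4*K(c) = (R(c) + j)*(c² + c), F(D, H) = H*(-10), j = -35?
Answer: -193203/4 ≈ -48301.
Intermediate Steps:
R(z) = -5
F(D, H) = -10*H
K(c) = ¾ + 10*c + 10*c² (K(c) = ¾ - (-5 - 35)*(c² + c)/4 = ¾ - (-10)*(c + c²) = ¾ - (-40*c - 40*c²)/4 = ¾ + (10*c + 10*c²) = ¾ + 10*c + 10*c²)
N = 193203/4 (N = ¾ + 10*(-10*7) + 10*(-10*7)² = ¾ + 10*(-70) + 10*(-70)² = ¾ - 700 + 10*4900 = ¾ - 700 + 49000 = 193203/4 ≈ 48301.)
-N = -1*193203/4 = -193203/4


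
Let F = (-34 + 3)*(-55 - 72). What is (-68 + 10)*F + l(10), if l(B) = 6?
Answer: -228340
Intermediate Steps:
F = 3937 (F = -31*(-127) = 3937)
(-68 + 10)*F + l(10) = (-68 + 10)*3937 + 6 = -58*3937 + 6 = -228346 + 6 = -228340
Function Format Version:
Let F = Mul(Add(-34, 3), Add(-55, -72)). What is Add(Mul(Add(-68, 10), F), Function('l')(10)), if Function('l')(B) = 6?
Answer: -228340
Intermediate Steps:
F = 3937 (F = Mul(-31, -127) = 3937)
Add(Mul(Add(-68, 10), F), Function('l')(10)) = Add(Mul(Add(-68, 10), 3937), 6) = Add(Mul(-58, 3937), 6) = Add(-228346, 6) = -228340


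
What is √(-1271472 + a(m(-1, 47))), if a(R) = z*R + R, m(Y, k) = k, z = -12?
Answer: I*√1271989 ≈ 1127.8*I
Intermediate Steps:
a(R) = -11*R (a(R) = -12*R + R = -11*R)
√(-1271472 + a(m(-1, 47))) = √(-1271472 - 11*47) = √(-1271472 - 517) = √(-1271989) = I*√1271989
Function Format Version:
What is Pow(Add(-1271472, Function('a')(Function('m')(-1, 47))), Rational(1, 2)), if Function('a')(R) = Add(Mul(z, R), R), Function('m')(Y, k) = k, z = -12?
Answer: Mul(I, Pow(1271989, Rational(1, 2))) ≈ Mul(1127.8, I)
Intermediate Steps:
Function('a')(R) = Mul(-11, R) (Function('a')(R) = Add(Mul(-12, R), R) = Mul(-11, R))
Pow(Add(-1271472, Function('a')(Function('m')(-1, 47))), Rational(1, 2)) = Pow(Add(-1271472, Mul(-11, 47)), Rational(1, 2)) = Pow(Add(-1271472, -517), Rational(1, 2)) = Pow(-1271989, Rational(1, 2)) = Mul(I, Pow(1271989, Rational(1, 2)))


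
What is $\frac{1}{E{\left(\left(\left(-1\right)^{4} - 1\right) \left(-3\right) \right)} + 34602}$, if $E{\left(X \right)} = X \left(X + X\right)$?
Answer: $\frac{1}{34602} \approx 2.89 \cdot 10^{-5}$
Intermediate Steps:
$E{\left(X \right)} = 2 X^{2}$ ($E{\left(X \right)} = X 2 X = 2 X^{2}$)
$\frac{1}{E{\left(\left(\left(-1\right)^{4} - 1\right) \left(-3\right) \right)} + 34602} = \frac{1}{2 \left(\left(\left(-1\right)^{4} - 1\right) \left(-3\right)\right)^{2} + 34602} = \frac{1}{2 \left(\left(1 - 1\right) \left(-3\right)\right)^{2} + 34602} = \frac{1}{2 \left(0 \left(-3\right)\right)^{2} + 34602} = \frac{1}{2 \cdot 0^{2} + 34602} = \frac{1}{2 \cdot 0 + 34602} = \frac{1}{0 + 34602} = \frac{1}{34602}$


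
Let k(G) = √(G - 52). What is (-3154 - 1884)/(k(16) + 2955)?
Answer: -4962430/2910687 + 10076*I/2910687 ≈ -1.7049 + 0.0034617*I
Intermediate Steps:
k(G) = √(-52 + G)
(-3154 - 1884)/(k(16) + 2955) = (-3154 - 1884)/(√(-52 + 16) + 2955) = -5038/(√(-36) + 2955) = -5038/(6*I + 2955) = -5038*(2955 - 6*I)/8732061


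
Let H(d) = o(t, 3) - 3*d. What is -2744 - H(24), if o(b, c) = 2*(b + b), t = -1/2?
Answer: -2670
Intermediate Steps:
t = -½ (t = -1*½ = -½ ≈ -0.50000)
o(b, c) = 4*b (o(b, c) = 2*(2*b) = 4*b)
H(d) = -2 - 3*d (H(d) = 4*(-½) - 3*d = -2 - 3*d)
-2744 - H(24) = -2744 - (-2 - 3*24) = -2744 - (-2 - 72) = -2744 - 1*(-74) = -2744 + 74 = -2670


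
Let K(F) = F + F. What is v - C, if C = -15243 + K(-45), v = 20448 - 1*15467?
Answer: 20314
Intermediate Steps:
K(F) = 2*F
v = 4981 (v = 20448 - 15467 = 4981)
C = -15333 (C = -15243 + 2*(-45) = -15243 - 90 = -15333)
v - C = 4981 - 1*(-15333) = 4981 + 15333 = 20314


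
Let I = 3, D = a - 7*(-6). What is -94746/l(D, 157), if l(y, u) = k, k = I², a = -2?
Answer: -31582/3 ≈ -10527.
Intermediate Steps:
D = 40 (D = -2 - 7*(-6) = -2 + 42 = 40)
k = 9 (k = 3² = 9)
l(y, u) = 9
-94746/l(D, 157) = -94746/9 = -94746*⅑ = -31582/3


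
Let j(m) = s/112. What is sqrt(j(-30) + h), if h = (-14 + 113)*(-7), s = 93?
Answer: I*sqrt(542661)/28 ≈ 26.309*I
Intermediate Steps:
h = -693 (h = 99*(-7) = -693)
j(m) = 93/112
sqrt(j(-30) + h) = sqrt(93/112 - 693) = sqrt(-77523/112) = I*sqrt(542661)/28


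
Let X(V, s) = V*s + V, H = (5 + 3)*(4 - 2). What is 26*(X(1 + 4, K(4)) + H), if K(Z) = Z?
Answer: 1066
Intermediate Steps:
H = 16 (H = 8*2 = 16)
X(V, s) = V + V*s
26*(X(1 + 4, K(4)) + H) = 26*((1 + 4)*(1 + 4) + 16) = 26*(5*5 + 16) = 26*(25 + 16) = 26*41 = 1066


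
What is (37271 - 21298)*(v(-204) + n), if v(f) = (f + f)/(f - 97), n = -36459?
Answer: -175283724723/301 ≈ -5.8234e+8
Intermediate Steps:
v(f) = 2*f/(-97 + f) (v(f) = (2*f)/(-97 + f) = 2*f/(-97 + f))
(37271 - 21298)*(v(-204) + n) = (37271 - 21298)*(2*(-204)/(-97 - 204) - 36459) = 15973*(2*(-204)/(-301) - 36459) = 15973*(2*(-204)*(-1/301) - 36459) = 15973*(408/301 - 36459) = 15973*(-10973751/301) = -175283724723/301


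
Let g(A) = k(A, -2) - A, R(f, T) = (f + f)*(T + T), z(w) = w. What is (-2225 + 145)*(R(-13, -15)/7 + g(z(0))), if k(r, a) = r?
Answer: -1622400/7 ≈ -2.3177e+5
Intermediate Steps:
R(f, T) = 4*T*f (R(f, T) = (2*f)*(2*T) = 4*T*f)
g(A) = 0 (g(A) = A - A = 0)
(-2225 + 145)*(R(-13, -15)/7 + g(z(0))) = (-2225 + 145)*((4*(-15)*(-13))/7 + 0) = -2080*(780*(⅐) + 0) = -2080*(780/7 + 0) = -2080*780/7 = -1622400/7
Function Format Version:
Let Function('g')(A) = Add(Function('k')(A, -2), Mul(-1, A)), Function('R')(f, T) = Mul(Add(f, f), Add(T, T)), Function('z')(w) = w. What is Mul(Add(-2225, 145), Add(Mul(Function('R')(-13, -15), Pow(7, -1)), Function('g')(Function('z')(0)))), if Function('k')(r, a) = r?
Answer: Rational(-1622400, 7) ≈ -2.3177e+5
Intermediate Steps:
Function('R')(f, T) = Mul(4, T, f) (Function('R')(f, T) = Mul(Mul(2, f), Mul(2, T)) = Mul(4, T, f))
Function('g')(A) = 0 (Function('g')(A) = Add(A, Mul(-1, A)) = 0)
Mul(Add(-2225, 145), Add(Mul(Function('R')(-13, -15), Pow(7, -1)), Function('g')(Function('z')(0)))) = Mul(Add(-2225, 145), Add(Mul(Mul(4, -15, -13), Pow(7, -1)), 0)) = Mul(-2080, Add(Mul(780, Rational(1, 7)), 0)) = Mul(-2080, Add(Rational(780, 7), 0)) = Mul(-2080, Rational(780, 7)) = Rational(-1622400, 7)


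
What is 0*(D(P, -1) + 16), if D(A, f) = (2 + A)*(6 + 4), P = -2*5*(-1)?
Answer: 0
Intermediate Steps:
P = 10 (P = -10*(-1) = 10)
D(A, f) = 20 + 10*A (D(A, f) = (2 + A)*10 = 20 + 10*A)
0*(D(P, -1) + 16) = 0*((20 + 10*10) + 16) = 0*((20 + 100) + 16) = 0*(120 + 16) = 0*136 = 0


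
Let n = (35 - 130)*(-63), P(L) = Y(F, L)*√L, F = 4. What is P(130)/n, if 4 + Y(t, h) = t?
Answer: 0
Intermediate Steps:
Y(t, h) = -4 + t
P(L) = 0 (P(L) = (-4 + 4)*√L = 0*√L = 0)
n = 5985 (n = -95*(-63) = 5985)
P(130)/n = 0/5985 = 0*(1/5985) = 0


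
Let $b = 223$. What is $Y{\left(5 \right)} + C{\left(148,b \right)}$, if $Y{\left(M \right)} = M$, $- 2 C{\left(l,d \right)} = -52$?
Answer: $31$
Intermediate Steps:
$C{\left(l,d \right)} = 26$ ($C{\left(l,d \right)} = \left(- \frac{1}{2}\right) \left(-52\right) = 26$)
$Y{\left(5 \right)} + C{\left(148,b \right)} = 5 + 26 = 31$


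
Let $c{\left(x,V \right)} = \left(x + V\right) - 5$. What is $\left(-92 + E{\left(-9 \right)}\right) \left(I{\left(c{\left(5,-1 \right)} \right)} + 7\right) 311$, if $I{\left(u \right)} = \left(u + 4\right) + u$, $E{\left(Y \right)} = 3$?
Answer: $-249111$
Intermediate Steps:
$c{\left(x,V \right)} = -5 + V + x$ ($c{\left(x,V \right)} = \left(V + x\right) - 5 = -5 + V + x$)
$I{\left(u \right)} = 4 + 2 u$ ($I{\left(u \right)} = \left(4 + u\right) + u = 4 + 2 u$)
$\left(-92 + E{\left(-9 \right)}\right) \left(I{\left(c{\left(5,-1 \right)} \right)} + 7\right) 311 = \left(-92 + 3\right) \left(\left(4 + 2 \left(-5 - 1 + 5\right)\right) + 7\right) 311 = - 89 \left(\left(4 + 2 \left(-1\right)\right) + 7\right) 311 = - 89 \left(\left(4 - 2\right) + 7\right) 311 = - 89 \left(2 + 7\right) 311 = \left(-89\right) 9 \cdot 311 = \left(-801\right) 311 = -249111$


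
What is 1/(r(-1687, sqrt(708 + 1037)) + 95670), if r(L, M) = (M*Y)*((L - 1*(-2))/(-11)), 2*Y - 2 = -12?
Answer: 2315214/196724285255 + 3707*sqrt(1745)/39344857051 ≈ 1.5705e-5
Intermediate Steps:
Y = -5 (Y = 1 + (1/2)*(-12) = 1 - 6 = -5)
r(L, M) = -5*M*(-2/11 - L/11) (r(L, M) = (M*(-5))*((L - 1*(-2))/(-11)) = (-5*M)*((L + 2)*(-1/11)) = (-5*M)*((2 + L)*(-1/11)) = (-5*M)*(-2/11 - L/11) = -5*M*(-2/11 - L/11))
1/(r(-1687, sqrt(708 + 1037)) + 95670) = 1/(5*sqrt(708 + 1037)*(2 - 1687)/11 + 95670) = 1/((5/11)*sqrt(1745)*(-1685) + 95670) = 1/(-8425*sqrt(1745)/11 + 95670) = 1/(95670 - 8425*sqrt(1745)/11)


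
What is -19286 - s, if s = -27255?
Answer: 7969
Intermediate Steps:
-19286 - s = -19286 - 1*(-27255) = -19286 + 27255 = 7969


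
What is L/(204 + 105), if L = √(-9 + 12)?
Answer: √3/309 ≈ 0.0056053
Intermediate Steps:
L = √3 ≈ 1.7320
L/(204 + 105) = √3/(204 + 105) = √3/309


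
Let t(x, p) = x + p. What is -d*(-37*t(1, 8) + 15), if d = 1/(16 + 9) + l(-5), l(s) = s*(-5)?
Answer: 199068/25 ≈ 7962.7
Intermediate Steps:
l(s) = -5*s
t(x, p) = p + x
d = 626/25 (d = 1/(16 + 9) - 5*(-5) = 1/25 + 25 = 626/25 ≈ 25.040)
-d*(-37*t(1, 8) + 15) = -626*(-37*(8 + 1) + 15)/25 = -626*(-37*9 + 15)/25 = -626*(-333 + 15)/25 = -626*(-318)/25 = -1*(-199068/25) = 199068/25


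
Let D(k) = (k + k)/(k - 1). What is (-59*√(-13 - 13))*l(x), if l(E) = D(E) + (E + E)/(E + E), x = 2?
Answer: -295*I*√26 ≈ -1504.2*I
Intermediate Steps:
D(k) = 2*k/(-1 + k) (D(k) = (2*k)/(-1 + k) = 2*k/(-1 + k))
l(E) = 1 + 2*E/(-1 + E) (l(E) = 2*E/(-1 + E) + (E + E)/(E + E) = 2*E/(-1 + E) + (2*E)/((2*E)) = 2*E/(-1 + E) + (2*E)*(1/(2*E)) = 2*E/(-1 + E) + 1 = 1 + 2*E/(-1 + E))
(-59*√(-13 - 13))*l(x) = (-59*√(-13 - 13))*((-1 + 3*2)/(-1 + 2)) = (-59*I*√26)*((-1 + 6)/1) = (-59*I*√26)*(1*5) = -59*I*√26*5 = -295*I*√26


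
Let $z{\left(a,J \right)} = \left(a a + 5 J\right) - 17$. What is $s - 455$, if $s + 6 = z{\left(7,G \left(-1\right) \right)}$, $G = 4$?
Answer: $-449$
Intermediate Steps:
$z{\left(a,J \right)} = -17 + a^{2} + 5 J$ ($z{\left(a,J \right)} = \left(a^{2} + 5 J\right) - 17 = -17 + a^{2} + 5 J$)
$s = 6$ ($s = -6 + \left(-17 + 7^{2} + 5 \cdot 4 \left(-1\right)\right) = -6 + \left(-17 + 49 + 5 \left(-4\right)\right) = -6 - -12 = -6 + 12 = 6$)
$s - 455 = 6 - 455 = -449$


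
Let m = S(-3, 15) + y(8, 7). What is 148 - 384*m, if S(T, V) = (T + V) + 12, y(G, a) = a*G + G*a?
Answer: -52076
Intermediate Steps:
y(G, a) = 2*G*a (y(G, a) = G*a + G*a = 2*G*a)
S(T, V) = 12 + T + V
m = 136 (m = (12 - 3 + 15) + 2*8*7 = 24 + 112 = 136)
148 - 384*m = 148 - 384*136 = 148 - 52224 = -52076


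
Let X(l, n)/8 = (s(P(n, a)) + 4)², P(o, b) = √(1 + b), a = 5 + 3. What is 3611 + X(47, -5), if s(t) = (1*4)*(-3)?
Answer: 4123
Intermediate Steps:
a = 8
s(t) = -12 (s(t) = 4*(-3) = -12)
X(l, n) = 512 (X(l, n) = 8*(-12 + 4)² = 8*(-8)² = 8*64 = 512)
3611 + X(47, -5) = 3611 + 512 = 4123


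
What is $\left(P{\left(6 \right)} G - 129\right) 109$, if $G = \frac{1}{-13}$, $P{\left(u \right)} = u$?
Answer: $- \frac{183447}{13} \approx -14111.0$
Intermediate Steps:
$G = - \frac{1}{13} \approx -0.076923$
$\left(P{\left(6 \right)} G - 129\right) 109 = \left(6 \left(- \frac{1}{13}\right) - 129\right) 109 = \left(- \frac{6}{13} - 129\right) 109 = \left(- \frac{1683}{13}\right) 109 = - \frac{183447}{13}$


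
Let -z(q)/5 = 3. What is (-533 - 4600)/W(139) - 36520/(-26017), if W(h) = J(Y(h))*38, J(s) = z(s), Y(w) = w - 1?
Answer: 51453887/4943230 ≈ 10.409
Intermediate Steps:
Y(w) = -1 + w
z(q) = -15 (z(q) = -5*3 = -15)
J(s) = -15
W(h) = -570 (W(h) = -15*38 = -570)
(-533 - 4600)/W(139) - 36520/(-26017) = (-533 - 4600)/(-570) - 36520/(-26017) = -5133*(-1/570) - 36520*(-1/26017) = 1711/190 + 36520/26017 = 51453887/4943230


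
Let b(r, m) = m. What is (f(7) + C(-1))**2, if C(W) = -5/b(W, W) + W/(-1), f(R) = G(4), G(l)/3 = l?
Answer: 324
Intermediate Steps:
G(l) = 3*l
f(R) = 12 (f(R) = 3*4 = 12)
C(W) = -W - 5/W (C(W) = -5/W + W/(-1) = -5/W + W*(-1) = -5/W - W = -W - 5/W)
(f(7) + C(-1))**2 = (12 + (-1*(-1) - 5/(-1)))**2 = (12 + (1 - 5*(-1)))**2 = (12 + (1 + 5))**2 = (12 + 6)**2 = 18**2 = 324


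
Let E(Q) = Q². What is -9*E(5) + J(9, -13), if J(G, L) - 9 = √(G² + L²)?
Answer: -216 + 5*√10 ≈ -200.19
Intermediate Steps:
J(G, L) = 9 + √(G² + L²)
-9*E(5) + J(9, -13) = -9*5² + (9 + √(9² + (-13)²)) = -9*25 + (9 + √(81 + 169)) = -225 + (9 + √250) = -225 + (9 + 5*√10) = -216 + 5*√10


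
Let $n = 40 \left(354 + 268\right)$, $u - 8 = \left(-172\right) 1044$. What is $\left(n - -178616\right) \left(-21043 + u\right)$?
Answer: $-40821908088$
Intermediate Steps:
$u = -179560$ ($u = 8 - 179568 = -179560$)
$n = 24880$ ($n = 40 \cdot 622 = 24880$)
$\left(n - -178616\right) \left(-21043 + u\right) = \left(24880 - -178616\right) \left(-21043 - 179560\right) = \left(24880 + 178616\right) \left(-200603\right) = 203496 \left(-200603\right) = -40821908088$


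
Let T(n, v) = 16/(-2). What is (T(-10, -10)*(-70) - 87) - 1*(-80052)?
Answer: 80525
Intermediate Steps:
T(n, v) = -8 (T(n, v) = 16*(-½) = -8)
(T(-10, -10)*(-70) - 87) - 1*(-80052) = (-8*(-70) - 87) - 1*(-80052) = (560 - 87) + 80052 = 473 + 80052 = 80525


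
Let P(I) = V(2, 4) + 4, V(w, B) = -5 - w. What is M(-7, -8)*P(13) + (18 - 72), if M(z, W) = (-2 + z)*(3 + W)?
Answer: -189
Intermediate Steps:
P(I) = -3 (P(I) = (-5 - 1*2) + 4 = (-5 - 2) + 4 = -7 + 4 = -3)
M(-7, -8)*P(13) + (18 - 72) = (-6 - 2*(-8) + 3*(-7) - 8*(-7))*(-3) + (18 - 72) = (-6 + 16 - 21 + 56)*(-3) - 54 = 45*(-3) - 54 = -135 - 54 = -189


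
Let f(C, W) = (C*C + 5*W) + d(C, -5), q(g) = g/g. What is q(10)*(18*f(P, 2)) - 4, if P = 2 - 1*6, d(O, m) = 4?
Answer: 536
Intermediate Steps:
P = -4 (P = 2 - 6 = -4)
q(g) = 1
f(C, W) = 4 + C**2 + 5*W (f(C, W) = (C*C + 5*W) + 4 = (C**2 + 5*W) + 4 = 4 + C**2 + 5*W)
q(10)*(18*f(P, 2)) - 4 = 1*(18*(4 + (-4)**2 + 5*2)) - 4 = 1*(18*(4 + 16 + 10)) - 4 = 1*(18*30) - 4 = 1*540 - 4 = 540 - 4 = 536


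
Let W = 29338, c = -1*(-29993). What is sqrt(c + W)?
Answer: sqrt(59331) ≈ 243.58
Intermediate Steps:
c = 29993
sqrt(c + W) = sqrt(29993 + 29338) = sqrt(59331)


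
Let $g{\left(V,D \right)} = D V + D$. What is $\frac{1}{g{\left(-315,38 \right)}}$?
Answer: $- \frac{1}{11932} \approx -8.3808 \cdot 10^{-5}$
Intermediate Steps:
$g{\left(V,D \right)} = D + D V$
$\frac{1}{g{\left(-315,38 \right)}} = \frac{1}{38 \left(1 - 315\right)} = \frac{1}{38 \left(-314\right)} = \frac{1}{-11932} = - \frac{1}{11932}$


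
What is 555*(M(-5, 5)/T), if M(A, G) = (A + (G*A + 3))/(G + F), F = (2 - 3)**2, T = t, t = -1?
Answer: 4995/2 ≈ 2497.5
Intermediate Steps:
T = -1
F = 1 (F = (-1)**2 = 1)
M(A, G) = (3 + A + A*G)/(1 + G) (M(A, G) = (A + (G*A + 3))/(G + 1) = (A + (A*G + 3))/(1 + G) = (A + (3 + A*G))/(1 + G) = (3 + A + A*G)/(1 + G))
555*(M(-5, 5)/T) = 555*(((3 - 5 - 5*5)/(1 + 5))/(-1)) = 555*(((3 - 5 - 25)/6)*(-1)) = 555*(((1/6)*(-27))*(-1)) = 555*(-9/2*(-1)) = 555*(9/2) = 4995/2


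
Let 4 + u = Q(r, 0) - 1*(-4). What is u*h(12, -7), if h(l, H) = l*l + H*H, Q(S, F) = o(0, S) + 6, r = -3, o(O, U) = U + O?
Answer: 579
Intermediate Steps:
o(O, U) = O + U
Q(S, F) = 6 + S (Q(S, F) = (0 + S) + 6 = S + 6 = 6 + S)
h(l, H) = H² + l² (h(l, H) = l² + H² = H² + l²)
u = 3 (u = -4 + ((6 - 3) - 1*(-4)) = -4 + (3 + 4) = -4 + 7 = 3)
u*h(12, -7) = 3*((-7)² + 12²) = 3*(49 + 144) = 3*193 = 579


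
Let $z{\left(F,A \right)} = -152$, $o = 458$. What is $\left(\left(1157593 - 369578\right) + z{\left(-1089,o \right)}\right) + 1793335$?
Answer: $2581198$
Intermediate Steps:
$\left(\left(1157593 - 369578\right) + z{\left(-1089,o \right)}\right) + 1793335 = \left(\left(1157593 - 369578\right) - 152\right) + 1793335 = \left(788015 - 152\right) + 1793335 = 787863 + 1793335 = 2581198$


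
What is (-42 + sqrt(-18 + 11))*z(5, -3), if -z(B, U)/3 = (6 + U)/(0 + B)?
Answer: 378/5 - 9*I*sqrt(7)/5 ≈ 75.6 - 4.7624*I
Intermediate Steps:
z(B, U) = -3*(6 + U)/B (z(B, U) = -3*(6 + U)/(0 + B) = -3*(6 + U)/B)
(-42 + sqrt(-18 + 11))*z(5, -3) = (-42 + sqrt(-18 + 11))*(3*(-6 - 1*(-3))/5) = (-42 + sqrt(-7))*(3*(1/5)*(-6 + 3)) = (-42 + I*sqrt(7))*(3*(1/5)*(-3)) = (-42 + I*sqrt(7))*(-9/5) = 378/5 - 9*I*sqrt(7)/5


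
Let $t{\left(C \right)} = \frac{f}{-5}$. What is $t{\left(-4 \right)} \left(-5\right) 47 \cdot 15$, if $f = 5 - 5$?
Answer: $0$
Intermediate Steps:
$f = 0$
$t{\left(C \right)} = 0$ ($t{\left(C \right)} = \frac{0}{-5} = 0 \left(- \frac{1}{5}\right) = 0$)
$t{\left(-4 \right)} \left(-5\right) 47 \cdot 15 = 0 \left(-5\right) 47 \cdot 15 = 0 \cdot 47 \cdot 15 = 0 \cdot 15 = 0$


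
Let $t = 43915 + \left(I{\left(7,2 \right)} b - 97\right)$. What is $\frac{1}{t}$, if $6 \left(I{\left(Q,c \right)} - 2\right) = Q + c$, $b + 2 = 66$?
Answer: $\frac{1}{44042} \approx 2.2706 \cdot 10^{-5}$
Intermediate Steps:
$b = 64$ ($b = -2 + 66 = 64$)
$I{\left(Q,c \right)} = 2 + \frac{Q}{6} + \frac{c}{6}$ ($I{\left(Q,c \right)} = 2 + \frac{Q + c}{6} = 2 + \left(\frac{Q}{6} + \frac{c}{6}\right) = 2 + \frac{Q}{6} + \frac{c}{6}$)
$t = 44042$ ($t = 43915 - \left(97 - \left(2 + \frac{1}{6} \cdot 7 + \frac{1}{6} \cdot 2\right) 64\right) = 43915 - \left(97 - \left(2 + \frac{7}{6} + \frac{1}{3}\right) 64\right) = 43915 + \left(\frac{7}{2} \cdot 64 - 97\right) = 43915 + \left(224 - 97\right) = 43915 + 127 = 44042$)
$\frac{1}{t} = \frac{1}{44042}$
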